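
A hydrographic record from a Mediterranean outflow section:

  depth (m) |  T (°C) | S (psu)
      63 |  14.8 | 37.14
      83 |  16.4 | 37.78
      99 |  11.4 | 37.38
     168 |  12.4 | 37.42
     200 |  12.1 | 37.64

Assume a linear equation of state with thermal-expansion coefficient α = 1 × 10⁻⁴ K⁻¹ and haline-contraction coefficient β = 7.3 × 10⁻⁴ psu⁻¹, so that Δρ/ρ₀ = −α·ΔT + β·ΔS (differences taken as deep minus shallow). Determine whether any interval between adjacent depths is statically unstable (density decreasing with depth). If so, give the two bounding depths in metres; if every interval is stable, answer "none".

Evaluate Δρ/ρ₀ = −αΔT + βΔS across each adjacent pair:
  63–83 m: −αΔT+βΔS = −(1 × 10⁻⁴)(+1.6)+(7.3 × 10⁻⁴)(+0.64) = 3.1 × 10⁻⁴ → stable
  83–99 m: −αΔT+βΔS = −(1 × 10⁻⁴)(-5.0)+(7.3 × 10⁻⁴)(-0.40) = 2.1 × 10⁻⁴ → stable
  99–168 m: −αΔT+βΔS = −(1 × 10⁻⁴)(+1.0)+(7.3 × 10⁻⁴)(+0.04) = -7.1 × 10⁻⁵ → UNSTABLE
  168–200 m: −αΔT+βΔS = −(1 × 10⁻⁴)(-0.3)+(7.3 × 10⁻⁴)(+0.22) = 1.9 × 10⁻⁴ → stable
The 99–168 m interval has Δρ < 0: lighter water underlies denser water.

99–168 m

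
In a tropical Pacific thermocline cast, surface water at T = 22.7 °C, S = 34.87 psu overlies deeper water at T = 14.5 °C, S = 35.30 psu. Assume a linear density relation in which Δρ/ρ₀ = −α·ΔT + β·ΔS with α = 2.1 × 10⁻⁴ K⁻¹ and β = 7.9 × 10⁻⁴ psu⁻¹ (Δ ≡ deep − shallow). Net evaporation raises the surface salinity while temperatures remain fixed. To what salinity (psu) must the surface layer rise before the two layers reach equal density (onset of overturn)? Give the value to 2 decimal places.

Neutral buoyancy requires −α(T_deep − T_surf) + β(S_deep − S_surf′) = 0.
S_surf′ = S_deep − (α/β)·ΔT = 35.30 − (2.1 × 10⁻⁴/7.9 × 10⁻⁴)·(-8.2) = 37.4797 psu.
Increase required: 37.4797 − 34.87 = 2.6097 psu.

37.48 psu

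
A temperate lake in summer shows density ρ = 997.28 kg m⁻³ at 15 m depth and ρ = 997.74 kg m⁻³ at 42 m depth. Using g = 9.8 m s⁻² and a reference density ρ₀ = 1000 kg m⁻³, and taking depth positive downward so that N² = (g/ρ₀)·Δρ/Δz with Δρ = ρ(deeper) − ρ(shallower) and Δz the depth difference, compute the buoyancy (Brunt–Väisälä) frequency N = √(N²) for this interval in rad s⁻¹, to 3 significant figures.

0.0129 rad s⁻¹

Δρ = 997.74 − 997.28 = 0.46 kg m⁻³ over Δz = 42 − 15 = 27 m.
N² = (9.8/1000) × (0.46/27) = 1.6696 × 10⁻⁴ s⁻².
N = √(1.6696 × 10⁻⁴) = 0.012921 rad s⁻¹ ≈ 0.0129 rad s⁻¹.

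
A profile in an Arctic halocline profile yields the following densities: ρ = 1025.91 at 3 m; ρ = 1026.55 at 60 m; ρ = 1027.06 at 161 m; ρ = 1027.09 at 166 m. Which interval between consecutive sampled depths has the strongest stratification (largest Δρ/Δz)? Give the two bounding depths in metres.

Compute the density gradient over each adjacent pair:
  3–60 m: Δρ/Δz = 0.64/57 = 0.011 kg m⁻⁴
  60–161 m: Δρ/Δz = 0.51/101 = 5.0 × 10⁻³ kg m⁻⁴
  161–166 m: Δρ/Δz = 0.03/5 = 6.0 × 10⁻³ kg m⁻⁴
The largest gradient is in the 3–60 m interval — the pycnocline.

3–60 m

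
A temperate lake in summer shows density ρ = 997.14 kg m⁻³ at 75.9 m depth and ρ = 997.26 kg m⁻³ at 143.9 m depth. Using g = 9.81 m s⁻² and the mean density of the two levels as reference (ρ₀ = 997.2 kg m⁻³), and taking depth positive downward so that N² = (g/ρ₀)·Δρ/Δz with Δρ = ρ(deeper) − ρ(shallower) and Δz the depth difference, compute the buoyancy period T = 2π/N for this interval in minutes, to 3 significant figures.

Δρ = 997.26 − 997.14 = 0.12 kg m⁻³ over Δz = 143.9 − 75.9 = 68 m.
N² = (9.81/997.2) × (0.12/68) = 1.7360 × 10⁻⁵ s⁻².
N = √(1.7360 × 10⁻⁵) = 4.1665 × 10⁻³ rad s⁻¹, so T = 2π/N = 1.5080 × 10³ s = 25.133 min ≈ 25.1 min.

25.1 min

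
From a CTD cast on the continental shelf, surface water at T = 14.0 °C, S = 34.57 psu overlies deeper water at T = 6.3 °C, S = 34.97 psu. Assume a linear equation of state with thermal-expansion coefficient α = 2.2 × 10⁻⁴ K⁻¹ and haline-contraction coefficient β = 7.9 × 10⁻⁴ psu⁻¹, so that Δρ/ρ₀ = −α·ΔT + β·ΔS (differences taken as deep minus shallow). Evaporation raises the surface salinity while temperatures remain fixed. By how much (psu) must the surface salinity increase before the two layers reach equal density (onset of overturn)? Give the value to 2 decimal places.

Neutral buoyancy requires −α(T_deep − T_surf) + β(S_deep − S_surf′) = 0.
S_surf′ = S_deep − (α/β)·ΔT = 34.97 − (2.2 × 10⁻⁴/7.9 × 10⁻⁴)·(-7.7) = 37.1143 psu.
Increase required: 37.1143 − 34.57 = 2.5443 psu.

2.54 psu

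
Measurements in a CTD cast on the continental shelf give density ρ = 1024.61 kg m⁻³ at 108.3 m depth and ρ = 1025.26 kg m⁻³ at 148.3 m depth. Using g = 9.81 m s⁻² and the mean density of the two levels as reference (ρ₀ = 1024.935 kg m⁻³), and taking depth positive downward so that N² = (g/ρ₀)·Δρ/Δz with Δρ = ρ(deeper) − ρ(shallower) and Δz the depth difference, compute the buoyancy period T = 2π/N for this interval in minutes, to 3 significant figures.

8.40 min

Δρ = 1025.26 − 1024.61 = 0.65 kg m⁻³ over Δz = 148.3 − 108.3 = 40 m.
N² = (9.81/1024.935) × (0.65/40) = 1.5553 × 10⁻⁴ s⁻².
N = √(1.5553 × 10⁻⁴) = 0.012471 rad s⁻¹, so T = 2π/N = 503.82 s = 8.3970 min ≈ 8.40 min.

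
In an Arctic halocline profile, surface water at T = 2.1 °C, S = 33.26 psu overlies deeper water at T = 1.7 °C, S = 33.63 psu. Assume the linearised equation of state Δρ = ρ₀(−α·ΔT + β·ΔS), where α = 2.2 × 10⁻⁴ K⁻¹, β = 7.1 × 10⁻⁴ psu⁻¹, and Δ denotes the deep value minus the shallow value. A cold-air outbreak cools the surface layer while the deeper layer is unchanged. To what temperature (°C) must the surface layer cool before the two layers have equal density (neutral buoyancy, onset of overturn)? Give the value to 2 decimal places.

Neutral buoyancy requires Δρ = 0, i.e. −α(T_deep − T_surf′) + β(S_deep − S_surf) = 0.
T_surf′ = T_deep − (β/α)·ΔS = 1.7 − (7.1 × 10⁻⁴/2.2 × 10⁻⁴)·(+0.37) = 0.5059 °C.
Cooling required: 2.1 − (0.5059) = 1.5941 °C.

0.51 °C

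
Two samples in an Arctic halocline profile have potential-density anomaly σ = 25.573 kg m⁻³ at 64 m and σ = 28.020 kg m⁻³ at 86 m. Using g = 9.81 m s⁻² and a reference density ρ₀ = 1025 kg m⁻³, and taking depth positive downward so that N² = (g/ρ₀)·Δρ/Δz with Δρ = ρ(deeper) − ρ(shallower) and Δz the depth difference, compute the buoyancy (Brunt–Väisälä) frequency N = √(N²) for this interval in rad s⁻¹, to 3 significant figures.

0.0326 rad s⁻¹

Δρ = 1028.020 − 1025.573 = 2.447 kg m⁻³ over Δz = 86 − 64 = 22 m.
N² = (9.81/1025) × (2.447/22) = 1.0645 × 10⁻³ s⁻².
N = √(1.0645 × 10⁻³) = 0.032627 rad s⁻¹ ≈ 0.0326 rad s⁻¹.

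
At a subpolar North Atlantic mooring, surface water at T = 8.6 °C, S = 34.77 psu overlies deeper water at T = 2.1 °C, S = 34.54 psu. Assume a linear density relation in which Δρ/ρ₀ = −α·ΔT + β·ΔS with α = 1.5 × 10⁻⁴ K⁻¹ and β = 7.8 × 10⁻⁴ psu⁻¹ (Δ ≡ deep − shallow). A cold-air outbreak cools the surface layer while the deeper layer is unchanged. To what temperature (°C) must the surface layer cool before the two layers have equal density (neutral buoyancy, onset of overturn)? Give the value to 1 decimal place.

Neutral buoyancy requires Δρ = 0, i.e. −α(T_deep − T_surf′) + β(S_deep − S_surf) = 0.
T_surf′ = T_deep − (β/α)·ΔS = 2.1 − (7.8 × 10⁻⁴/1.5 × 10⁻⁴)·(-0.23) = 3.296 °C.
Cooling required: 8.6 − (3.296) = 5.304 °C.

3.3 °C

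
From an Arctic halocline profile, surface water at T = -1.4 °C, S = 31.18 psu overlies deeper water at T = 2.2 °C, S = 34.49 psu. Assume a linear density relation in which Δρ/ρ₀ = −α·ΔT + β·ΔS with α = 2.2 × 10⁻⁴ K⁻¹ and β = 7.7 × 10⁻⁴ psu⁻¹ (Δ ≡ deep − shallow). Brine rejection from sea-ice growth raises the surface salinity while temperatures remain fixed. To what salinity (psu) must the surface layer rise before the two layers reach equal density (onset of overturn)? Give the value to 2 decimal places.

Neutral buoyancy requires −α(T_deep − T_surf) + β(S_deep − S_surf′) = 0.
S_surf′ = S_deep − (α/β)·ΔT = 34.49 − (2.2 × 10⁻⁴/7.7 × 10⁻⁴)·(+3.6) = 33.4614 psu.
Increase required: 33.4614 − 31.18 = 2.2814 psu.

33.46 psu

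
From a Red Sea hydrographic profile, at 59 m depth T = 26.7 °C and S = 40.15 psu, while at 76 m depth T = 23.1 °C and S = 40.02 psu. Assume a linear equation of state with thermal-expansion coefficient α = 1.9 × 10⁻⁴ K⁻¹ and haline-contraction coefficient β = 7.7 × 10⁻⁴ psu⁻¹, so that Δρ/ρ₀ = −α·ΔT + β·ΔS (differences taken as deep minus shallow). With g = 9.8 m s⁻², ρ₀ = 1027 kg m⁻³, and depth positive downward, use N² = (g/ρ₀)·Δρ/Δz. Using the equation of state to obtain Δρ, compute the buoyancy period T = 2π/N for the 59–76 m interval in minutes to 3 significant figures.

ΔT = -3.6 K, ΔS = -0.13 psu (deep − shallow).
Δρ/ρ₀ = −αΔT + βΔS = 6.84 × 10⁻⁴ − 1.001 × 10⁻⁴ = 5.839 × 10⁻⁴, so Δρ ≈ 0.5997 kg m⁻³.
N² = (g/ρ₀)·Δρ/Δz = g·(Δρ/ρ₀)/Δz = 9.8 × 5.839 × 10⁻⁴ / 17 = 3.3660 × 10⁻⁴ s⁻².
N = √(3.3660 × 10⁻⁴) = 0.018347 rad s⁻¹ → T = 2π/N = 342.46 s = 5.7077 min ≈ 5.71 min.

5.71 min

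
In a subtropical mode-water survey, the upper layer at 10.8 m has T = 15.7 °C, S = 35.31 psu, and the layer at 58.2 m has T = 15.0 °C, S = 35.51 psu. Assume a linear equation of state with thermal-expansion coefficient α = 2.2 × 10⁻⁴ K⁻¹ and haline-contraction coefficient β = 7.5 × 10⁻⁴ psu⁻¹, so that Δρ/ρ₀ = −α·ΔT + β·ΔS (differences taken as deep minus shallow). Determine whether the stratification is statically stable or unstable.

ΔT = 15.0 − 15.7 = -0.7 K and ΔS = 35.51 − 35.31 = +0.20 psu (deep − shallow).
−αΔT = 1.54 × 10⁻⁴; βΔS = 1.50 × 10⁻⁴; sum Δρ/ρ₀ = 3.04 × 10⁻⁴.
Δρ/ρ₀ > 0, so Δρ > 0: deeper water is denser → statically stable.

stable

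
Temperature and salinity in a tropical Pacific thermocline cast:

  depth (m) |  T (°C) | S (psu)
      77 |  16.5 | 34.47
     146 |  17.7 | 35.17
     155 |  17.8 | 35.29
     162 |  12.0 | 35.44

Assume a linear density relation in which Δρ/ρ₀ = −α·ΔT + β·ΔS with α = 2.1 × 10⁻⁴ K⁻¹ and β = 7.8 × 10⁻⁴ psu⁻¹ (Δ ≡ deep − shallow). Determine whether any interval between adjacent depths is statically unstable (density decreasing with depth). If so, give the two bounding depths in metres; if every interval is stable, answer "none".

none

Evaluate Δρ/ρ₀ = −αΔT + βΔS across each adjacent pair:
  77–146 m: −αΔT+βΔS = −(2.1 × 10⁻⁴)(+1.2)+(7.8 × 10⁻⁴)(+0.70) = 2.9 × 10⁻⁴ → stable
  146–155 m: −αΔT+βΔS = −(2.1 × 10⁻⁴)(+0.1)+(7.8 × 10⁻⁴)(+0.12) = 7.3 × 10⁻⁵ → stable
  155–162 m: −αΔT+βΔS = −(2.1 × 10⁻⁴)(-5.8)+(7.8 × 10⁻⁴)(+0.15) = 1.3 × 10⁻³ → stable
Every interval has Δρ > 0: the column is stably stratified throughout.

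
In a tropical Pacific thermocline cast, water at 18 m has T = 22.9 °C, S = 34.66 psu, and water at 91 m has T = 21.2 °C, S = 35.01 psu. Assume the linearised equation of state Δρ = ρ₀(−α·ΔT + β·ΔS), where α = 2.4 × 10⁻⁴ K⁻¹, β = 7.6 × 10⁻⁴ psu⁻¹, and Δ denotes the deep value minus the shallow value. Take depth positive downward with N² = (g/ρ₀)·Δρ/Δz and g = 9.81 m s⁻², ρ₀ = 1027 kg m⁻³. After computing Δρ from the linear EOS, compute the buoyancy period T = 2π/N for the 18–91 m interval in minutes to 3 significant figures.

ΔT = -1.7 K, ΔS = +0.35 psu (deep − shallow).
Δρ/ρ₀ = −αΔT + βΔS = 4.08 × 10⁻⁴ + 2.66 × 10⁻⁴ = 6.74 × 10⁻⁴, so Δρ ≈ 0.6922 kg m⁻³.
N² = (g/ρ₀)·Δρ/Δz = g·(Δρ/ρ₀)/Δz = 9.81 × 6.74 × 10⁻⁴ / 73 = 9.0575 × 10⁻⁵ s⁻².
N = √(9.0575 × 10⁻⁵) = 9.5171 × 10⁻³ rad s⁻¹ → T = 2π/N = 660.20 s = 11.003 min ≈ 11.0 min.

11.0 min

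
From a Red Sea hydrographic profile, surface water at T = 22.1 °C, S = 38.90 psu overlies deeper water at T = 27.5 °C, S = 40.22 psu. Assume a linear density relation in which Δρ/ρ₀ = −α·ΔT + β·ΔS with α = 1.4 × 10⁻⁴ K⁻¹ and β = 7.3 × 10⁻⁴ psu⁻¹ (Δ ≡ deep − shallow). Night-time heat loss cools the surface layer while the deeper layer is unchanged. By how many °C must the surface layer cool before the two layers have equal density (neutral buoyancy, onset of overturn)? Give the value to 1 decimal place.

Neutral buoyancy requires Δρ = 0, i.e. −α(T_deep − T_surf′) + β(S_deep − S_surf) = 0.
T_surf′ = T_deep − (β/α)·ΔS = 27.5 − (7.3 × 10⁻⁴/1.4 × 10⁻⁴)·(+1.32) = 20.617 °C.
Cooling required: 22.1 − (20.617) = 1.483 °C.

1.5 °C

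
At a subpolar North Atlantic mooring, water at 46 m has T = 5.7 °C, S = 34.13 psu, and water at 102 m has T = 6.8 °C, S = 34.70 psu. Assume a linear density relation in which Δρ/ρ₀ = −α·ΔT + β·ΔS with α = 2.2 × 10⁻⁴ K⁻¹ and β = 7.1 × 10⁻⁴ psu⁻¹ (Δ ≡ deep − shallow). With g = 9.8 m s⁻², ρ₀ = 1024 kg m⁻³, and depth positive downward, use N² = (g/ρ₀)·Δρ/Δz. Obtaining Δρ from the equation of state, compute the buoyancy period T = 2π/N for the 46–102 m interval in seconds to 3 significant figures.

ΔT = +1.1 K, ΔS = +0.57 psu (deep − shallow).
Δρ/ρ₀ = −αΔT + βΔS = -2.42 × 10⁻⁴ + 4.047 × 10⁻⁴ = 1.627 × 10⁻⁴, so Δρ ≈ 0.1666 kg m⁻³.
N² = (g/ρ₀)·Δρ/Δz = g·(Δρ/ρ₀)/Δz = 9.8 × 1.627 × 10⁻⁴ / 56 = 2.8472 × 10⁻⁵ s⁻².
N = √(2.8472 × 10⁻⁵) = 5.3359 × 10⁻³ rad s⁻¹ → T = 2π/N = 1.1775 × 10³ s ≈ 1.18 × 10³ s.

1.18 × 10³ s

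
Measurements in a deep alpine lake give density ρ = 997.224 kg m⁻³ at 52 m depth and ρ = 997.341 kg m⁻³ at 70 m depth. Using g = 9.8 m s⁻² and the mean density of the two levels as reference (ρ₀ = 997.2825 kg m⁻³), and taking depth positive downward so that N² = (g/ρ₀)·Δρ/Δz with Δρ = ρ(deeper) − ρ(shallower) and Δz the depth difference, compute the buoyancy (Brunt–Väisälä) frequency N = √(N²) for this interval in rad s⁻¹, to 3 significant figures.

7.99 × 10⁻³ rad s⁻¹

Δρ = 997.341 − 997.224 = 0.117 kg m⁻³ over Δz = 70 − 52 = 18 m.
N² = (9.8/997.2825) × (0.117/18) = 6.3874 × 10⁻⁵ s⁻².
N = √(6.3874 × 10⁻⁵) = 7.9921 × 10⁻³ rad s⁻¹ ≈ 7.99 × 10⁻³ rad s⁻¹.
Since Δρ > 0 the layer is stably stratified.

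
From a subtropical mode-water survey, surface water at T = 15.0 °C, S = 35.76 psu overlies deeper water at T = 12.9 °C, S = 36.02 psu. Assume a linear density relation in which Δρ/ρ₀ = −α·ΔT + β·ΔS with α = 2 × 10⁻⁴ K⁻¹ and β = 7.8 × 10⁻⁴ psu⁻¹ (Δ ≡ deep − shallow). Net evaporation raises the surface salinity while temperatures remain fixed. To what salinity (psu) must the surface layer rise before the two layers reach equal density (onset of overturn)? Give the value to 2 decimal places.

Neutral buoyancy requires −α(T_deep − T_surf) + β(S_deep − S_surf′) = 0.
S_surf′ = S_deep − (α/β)·ΔT = 36.02 − (2 × 10⁻⁴/7.8 × 10⁻⁴)·(-2.1) = 36.5585 psu.
Increase required: 36.5585 − 35.76 = 0.7985 psu.

36.56 psu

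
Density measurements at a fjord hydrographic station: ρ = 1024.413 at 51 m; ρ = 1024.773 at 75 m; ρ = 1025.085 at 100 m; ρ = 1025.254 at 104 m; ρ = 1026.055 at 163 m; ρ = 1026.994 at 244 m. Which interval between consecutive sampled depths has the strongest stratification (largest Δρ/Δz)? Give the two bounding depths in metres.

100–104 m

Compute the density gradient over each adjacent pair:
  51–75 m: Δρ/Δz = 0.360/24 = 0.015 kg m⁻⁴
  75–100 m: Δρ/Δz = 0.312/25 = 0.012 kg m⁻⁴
  100–104 m: Δρ/Δz = 0.169/4 = 0.042 kg m⁻⁴
  104–163 m: Δρ/Δz = 0.801/59 = 0.014 kg m⁻⁴
  163–244 m: Δρ/Δz = 0.939/81 = 0.012 kg m⁻⁴
The largest gradient is in the 100–104 m interval — the pycnocline.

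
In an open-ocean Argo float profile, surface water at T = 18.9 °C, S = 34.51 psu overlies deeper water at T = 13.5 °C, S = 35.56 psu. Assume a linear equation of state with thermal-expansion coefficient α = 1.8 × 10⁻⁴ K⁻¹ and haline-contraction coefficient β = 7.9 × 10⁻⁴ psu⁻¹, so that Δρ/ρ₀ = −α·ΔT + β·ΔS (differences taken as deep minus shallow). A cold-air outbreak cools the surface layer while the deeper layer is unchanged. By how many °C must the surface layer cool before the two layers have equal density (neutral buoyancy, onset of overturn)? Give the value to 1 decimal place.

Neutral buoyancy requires Δρ = 0, i.e. −α(T_deep − T_surf′) + β(S_deep − S_surf) = 0.
T_surf′ = T_deep − (β/α)·ΔS = 13.5 − (7.9 × 10⁻⁴/1.8 × 10⁻⁴)·(+1.05) = 8.892 °C.
Cooling required: 18.9 − (8.892) = 10.008 °C.

10.0 °C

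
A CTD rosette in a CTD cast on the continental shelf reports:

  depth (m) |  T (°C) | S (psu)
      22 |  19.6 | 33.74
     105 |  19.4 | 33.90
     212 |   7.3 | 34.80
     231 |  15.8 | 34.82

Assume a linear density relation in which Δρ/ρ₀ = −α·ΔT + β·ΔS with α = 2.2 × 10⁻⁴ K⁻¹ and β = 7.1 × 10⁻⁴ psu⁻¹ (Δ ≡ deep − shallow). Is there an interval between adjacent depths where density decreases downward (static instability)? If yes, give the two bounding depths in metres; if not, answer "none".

212–231 m

Evaluate Δρ/ρ₀ = −αΔT + βΔS across each adjacent pair:
  22–105 m: −αΔT+βΔS = −(2.2 × 10⁻⁴)(-0.2)+(7.1 × 10⁻⁴)(+0.16) = 1.6 × 10⁻⁴ → stable
  105–212 m: −αΔT+βΔS = −(2.2 × 10⁻⁴)(-12.1)+(7.1 × 10⁻⁴)(+0.90) = 3.3 × 10⁻³ → stable
  212–231 m: −αΔT+βΔS = −(2.2 × 10⁻⁴)(+8.5)+(7.1 × 10⁻⁴)(+0.02) = -1.9 × 10⁻³ → UNSTABLE
The 212–231 m interval has Δρ < 0: lighter water underlies denser water.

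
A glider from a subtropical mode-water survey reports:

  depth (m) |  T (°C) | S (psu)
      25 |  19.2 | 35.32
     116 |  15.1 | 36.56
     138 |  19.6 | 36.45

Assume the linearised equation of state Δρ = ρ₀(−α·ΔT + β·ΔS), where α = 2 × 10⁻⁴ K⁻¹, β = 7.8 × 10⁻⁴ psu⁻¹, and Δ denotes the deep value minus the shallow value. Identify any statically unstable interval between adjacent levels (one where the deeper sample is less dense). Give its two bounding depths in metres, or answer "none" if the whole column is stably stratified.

116–138 m

Evaluate Δρ/ρ₀ = −αΔT + βΔS across each adjacent pair:
  25–116 m: −αΔT+βΔS = −(2 × 10⁻⁴)(-4.1)+(7.8 × 10⁻⁴)(+1.24) = 1.8 × 10⁻³ → stable
  116–138 m: −αΔT+βΔS = −(2 × 10⁻⁴)(+4.5)+(7.8 × 10⁻⁴)(-0.11) = -9.9 × 10⁻⁴ → UNSTABLE
The 116–138 m interval has Δρ < 0: lighter water underlies denser water.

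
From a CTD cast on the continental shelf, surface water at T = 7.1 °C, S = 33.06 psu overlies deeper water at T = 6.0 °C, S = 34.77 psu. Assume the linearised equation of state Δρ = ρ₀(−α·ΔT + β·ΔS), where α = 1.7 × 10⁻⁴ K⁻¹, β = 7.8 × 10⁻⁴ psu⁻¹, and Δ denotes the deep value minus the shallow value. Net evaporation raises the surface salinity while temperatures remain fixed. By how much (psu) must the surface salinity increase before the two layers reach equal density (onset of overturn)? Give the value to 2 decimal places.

Neutral buoyancy requires −α(T_deep − T_surf) + β(S_deep − S_surf′) = 0.
S_surf′ = S_deep − (α/β)·ΔT = 34.77 − (1.7 × 10⁻⁴/7.8 × 10⁻⁴)·(-1.1) = 35.0097 psu.
Increase required: 35.0097 − 33.06 = 1.9497 psu.

1.95 psu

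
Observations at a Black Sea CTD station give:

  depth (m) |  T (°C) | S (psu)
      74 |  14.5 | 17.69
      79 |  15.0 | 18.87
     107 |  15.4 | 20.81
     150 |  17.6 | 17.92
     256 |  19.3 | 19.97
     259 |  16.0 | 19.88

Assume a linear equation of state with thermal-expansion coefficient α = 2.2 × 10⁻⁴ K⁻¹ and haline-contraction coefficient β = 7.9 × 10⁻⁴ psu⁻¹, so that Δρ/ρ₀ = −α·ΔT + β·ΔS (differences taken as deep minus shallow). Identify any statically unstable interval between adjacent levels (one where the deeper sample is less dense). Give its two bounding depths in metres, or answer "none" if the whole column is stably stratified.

107–150 m

Evaluate Δρ/ρ₀ = −αΔT + βΔS across each adjacent pair:
  74–79 m: −αΔT+βΔS = −(2.2 × 10⁻⁴)(+0.5)+(7.9 × 10⁻⁴)(+1.18) = 8.2 × 10⁻⁴ → stable
  79–107 m: −αΔT+βΔS = −(2.2 × 10⁻⁴)(+0.4)+(7.9 × 10⁻⁴)(+1.94) = 1.4 × 10⁻³ → stable
  107–150 m: −αΔT+βΔS = −(2.2 × 10⁻⁴)(+2.2)+(7.9 × 10⁻⁴)(-2.89) = -2.8 × 10⁻³ → UNSTABLE
  150–256 m: −αΔT+βΔS = −(2.2 × 10⁻⁴)(+1.7)+(7.9 × 10⁻⁴)(+2.05) = 1.2 × 10⁻³ → stable
  256–259 m: −αΔT+βΔS = −(2.2 × 10⁻⁴)(-3.3)+(7.9 × 10⁻⁴)(-0.09) = 6.5 × 10⁻⁴ → stable
The 107–150 m interval has Δρ < 0: lighter water underlies denser water.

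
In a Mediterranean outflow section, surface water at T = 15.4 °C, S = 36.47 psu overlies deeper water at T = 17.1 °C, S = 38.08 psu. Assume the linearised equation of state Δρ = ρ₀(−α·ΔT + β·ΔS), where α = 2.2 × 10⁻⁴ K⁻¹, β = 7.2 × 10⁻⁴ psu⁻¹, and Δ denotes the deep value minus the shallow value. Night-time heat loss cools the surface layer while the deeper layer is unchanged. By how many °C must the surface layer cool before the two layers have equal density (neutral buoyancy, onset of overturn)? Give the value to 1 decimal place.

Neutral buoyancy requires Δρ = 0, i.e. −α(T_deep − T_surf′) + β(S_deep − S_surf) = 0.
T_surf′ = T_deep − (β/α)·ΔS = 17.1 − (7.2 × 10⁻⁴/2.2 × 10⁻⁴)·(+1.61) = 11.831 °C.
Cooling required: 15.4 − (11.831) = 3.569 °C.

3.6 °C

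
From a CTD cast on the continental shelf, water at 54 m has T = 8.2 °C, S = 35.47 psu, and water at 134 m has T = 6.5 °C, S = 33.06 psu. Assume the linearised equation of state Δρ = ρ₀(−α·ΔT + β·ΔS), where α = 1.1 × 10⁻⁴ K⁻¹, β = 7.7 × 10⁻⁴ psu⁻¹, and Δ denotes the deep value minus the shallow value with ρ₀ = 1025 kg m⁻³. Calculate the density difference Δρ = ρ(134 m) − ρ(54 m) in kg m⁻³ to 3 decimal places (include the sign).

ΔT = -1.7 K, ΔS = -2.41 psu (deep − shallow).
Δρ/ρ₀ = −(1.1 × 10⁻⁴)(-1.7) + (7.7 × 10⁻⁴)(-2.41) = -1.6687 × 10⁻³.
Δρ = 1025 × (-1.6687 × 10⁻³) = -1.710 kg m⁻³.
Negative Δρ: lighter below, statically unstable.

-1.710 kg m⁻³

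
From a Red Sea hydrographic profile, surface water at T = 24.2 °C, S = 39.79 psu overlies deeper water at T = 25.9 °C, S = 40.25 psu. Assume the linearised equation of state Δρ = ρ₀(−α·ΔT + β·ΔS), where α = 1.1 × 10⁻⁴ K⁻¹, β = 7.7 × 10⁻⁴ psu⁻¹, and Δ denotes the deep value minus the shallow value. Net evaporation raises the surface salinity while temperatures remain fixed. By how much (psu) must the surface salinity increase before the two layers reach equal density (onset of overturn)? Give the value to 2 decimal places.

Neutral buoyancy requires −α(T_deep − T_surf) + β(S_deep − S_surf′) = 0.
S_surf′ = S_deep − (α/β)·ΔT = 40.25 − (1.1 × 10⁻⁴/7.7 × 10⁻⁴)·(+1.7) = 40.0071 psu.
Increase required: 40.0071 − 39.79 = 0.2171 psu.

0.22 psu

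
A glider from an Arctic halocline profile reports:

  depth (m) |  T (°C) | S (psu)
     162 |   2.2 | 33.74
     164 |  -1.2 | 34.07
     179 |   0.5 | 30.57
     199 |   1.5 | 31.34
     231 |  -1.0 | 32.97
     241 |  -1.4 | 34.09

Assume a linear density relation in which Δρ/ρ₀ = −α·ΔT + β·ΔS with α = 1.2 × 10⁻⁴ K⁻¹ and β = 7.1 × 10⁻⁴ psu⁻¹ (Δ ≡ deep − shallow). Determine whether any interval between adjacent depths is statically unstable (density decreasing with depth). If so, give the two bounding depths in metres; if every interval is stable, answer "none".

Evaluate Δρ/ρ₀ = −αΔT + βΔS across each adjacent pair:
  162–164 m: −αΔT+βΔS = −(1.2 × 10⁻⁴)(-3.4)+(7.1 × 10⁻⁴)(+0.33) = 6.4 × 10⁻⁴ → stable
  164–179 m: −αΔT+βΔS = −(1.2 × 10⁻⁴)(+1.7)+(7.1 × 10⁻⁴)(-3.50) = -2.7 × 10⁻³ → UNSTABLE
  179–199 m: −αΔT+βΔS = −(1.2 × 10⁻⁴)(+1.0)+(7.1 × 10⁻⁴)(+0.77) = 4.3 × 10⁻⁴ → stable
  199–231 m: −αΔT+βΔS = −(1.2 × 10⁻⁴)(-2.5)+(7.1 × 10⁻⁴)(+1.63) = 1.5 × 10⁻³ → stable
  231–241 m: −αΔT+βΔS = −(1.2 × 10⁻⁴)(-0.4)+(7.1 × 10⁻⁴)(+1.12) = 8.4 × 10⁻⁴ → stable
The 164–179 m interval has Δρ < 0: lighter water underlies denser water.

164–179 m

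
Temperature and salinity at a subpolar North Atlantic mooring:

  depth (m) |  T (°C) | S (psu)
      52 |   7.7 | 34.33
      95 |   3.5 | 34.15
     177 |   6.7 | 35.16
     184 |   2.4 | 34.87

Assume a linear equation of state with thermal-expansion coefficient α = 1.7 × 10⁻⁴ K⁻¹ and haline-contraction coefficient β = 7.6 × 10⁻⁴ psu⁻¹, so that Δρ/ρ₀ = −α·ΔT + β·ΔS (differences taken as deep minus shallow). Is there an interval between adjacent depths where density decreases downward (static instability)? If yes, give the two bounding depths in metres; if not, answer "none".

Evaluate Δρ/ρ₀ = −αΔT + βΔS across each adjacent pair:
  52–95 m: −αΔT+βΔS = −(1.7 × 10⁻⁴)(-4.2)+(7.6 × 10⁻⁴)(-0.18) = 5.8 × 10⁻⁴ → stable
  95–177 m: −αΔT+βΔS = −(1.7 × 10⁻⁴)(+3.2)+(7.6 × 10⁻⁴)(+1.01) = 2.2 × 10⁻⁴ → stable
  177–184 m: −αΔT+βΔS = −(1.7 × 10⁻⁴)(-4.3)+(7.6 × 10⁻⁴)(-0.29) = 5.1 × 10⁻⁴ → stable
Every interval has Δρ > 0: the column is stably stratified throughout.

none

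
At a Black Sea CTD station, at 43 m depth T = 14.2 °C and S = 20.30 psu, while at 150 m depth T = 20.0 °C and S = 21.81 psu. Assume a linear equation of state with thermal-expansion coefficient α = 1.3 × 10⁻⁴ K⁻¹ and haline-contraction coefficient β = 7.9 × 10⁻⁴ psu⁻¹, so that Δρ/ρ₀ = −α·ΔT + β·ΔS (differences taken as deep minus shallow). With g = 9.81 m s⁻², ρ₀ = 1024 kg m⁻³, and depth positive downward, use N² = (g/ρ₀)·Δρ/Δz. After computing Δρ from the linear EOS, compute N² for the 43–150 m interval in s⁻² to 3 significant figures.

4.02 × 10⁻⁵ s⁻²

ΔT = +5.8 K, ΔS = +1.51 psu (deep − shallow).
Δρ/ρ₀ = −αΔT + βΔS = -7.54 × 10⁻⁴ + 1.1929 × 10⁻³ = 4.389 × 10⁻⁴, so Δρ ≈ 0.4494 kg m⁻³.
N² = (g/ρ₀)·Δρ/Δz = g·(Δρ/ρ₀)/Δz = 9.81 × 4.389 × 10⁻⁴ / 107 = 4.0239 × 10⁻⁵ s⁻² ≈ 4.02 × 10⁻⁵ s⁻².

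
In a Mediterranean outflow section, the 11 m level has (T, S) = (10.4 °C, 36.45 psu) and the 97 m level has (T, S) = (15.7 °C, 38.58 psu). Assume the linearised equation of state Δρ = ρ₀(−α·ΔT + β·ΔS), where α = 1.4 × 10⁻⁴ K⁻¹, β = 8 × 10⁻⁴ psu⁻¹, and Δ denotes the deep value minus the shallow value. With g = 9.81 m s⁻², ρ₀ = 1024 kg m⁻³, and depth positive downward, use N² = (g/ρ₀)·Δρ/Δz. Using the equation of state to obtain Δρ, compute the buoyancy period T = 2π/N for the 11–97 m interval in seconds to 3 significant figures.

600 s

ΔT = +5.3 K, ΔS = +2.13 psu (deep − shallow).
Δρ/ρ₀ = −αΔT + βΔS = -7.42 × 10⁻⁴ + 1.704 × 10⁻³ = 9.62 × 10⁻⁴, so Δρ ≈ 0.9851 kg m⁻³.
N² = (g/ρ₀)·Δρ/Δz = g·(Δρ/ρ₀)/Δz = 9.81 × 9.62 × 10⁻⁴ / 86 = 1.0974 × 10⁻⁴ s⁻².
N = √(1.0974 × 10⁻⁴) = 0.010476 rad s⁻¹ → T = 2π/N = 599.77 s ≈ 600 s.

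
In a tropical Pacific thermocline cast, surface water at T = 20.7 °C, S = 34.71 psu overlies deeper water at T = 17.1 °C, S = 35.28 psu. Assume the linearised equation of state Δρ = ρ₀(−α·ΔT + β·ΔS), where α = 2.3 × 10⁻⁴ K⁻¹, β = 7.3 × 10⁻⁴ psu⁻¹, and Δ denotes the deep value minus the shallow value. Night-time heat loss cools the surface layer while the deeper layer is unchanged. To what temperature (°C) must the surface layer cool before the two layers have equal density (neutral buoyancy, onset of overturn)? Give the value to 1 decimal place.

15.3 °C

Neutral buoyancy requires Δρ = 0, i.e. −α(T_deep − T_surf′) + β(S_deep − S_surf) = 0.
T_surf′ = T_deep − (β/α)·ΔS = 17.1 − (7.3 × 10⁻⁴/2.3 × 10⁻⁴)·(+0.57) = 15.291 °C.
Cooling required: 20.7 − (15.291) = 5.409 °C.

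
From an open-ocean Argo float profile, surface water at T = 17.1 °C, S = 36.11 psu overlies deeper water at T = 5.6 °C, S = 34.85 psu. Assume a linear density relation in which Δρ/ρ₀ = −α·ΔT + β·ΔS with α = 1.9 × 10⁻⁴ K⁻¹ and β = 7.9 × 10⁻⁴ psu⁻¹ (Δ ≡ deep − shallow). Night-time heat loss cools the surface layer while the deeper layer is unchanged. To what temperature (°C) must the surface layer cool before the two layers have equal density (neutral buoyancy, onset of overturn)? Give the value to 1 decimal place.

10.8 °C

Neutral buoyancy requires Δρ = 0, i.e. −α(T_deep − T_surf′) + β(S_deep − S_surf) = 0.
T_surf′ = T_deep − (β/α)·ΔS = 5.6 − (7.9 × 10⁻⁴/1.9 × 10⁻⁴)·(-1.26) = 10.839 °C.
Cooling required: 17.1 − (10.839) = 6.261 °C.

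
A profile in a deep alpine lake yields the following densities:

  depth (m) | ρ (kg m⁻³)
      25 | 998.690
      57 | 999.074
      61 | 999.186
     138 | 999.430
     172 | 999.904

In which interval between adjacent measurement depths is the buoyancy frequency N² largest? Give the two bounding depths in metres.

Compute the density gradient over each adjacent pair:
  25–57 m: Δρ/Δz = 0.384/32 = 0.012 kg m⁻⁴
  57–61 m: Δρ/Δz = 0.112/4 = 0.028 kg m⁻⁴
  61–138 m: Δρ/Δz = 0.244/77 = 3.2 × 10⁻³ kg m⁻⁴
  138–172 m: Δρ/Δz = 0.474/34 = 0.014 kg m⁻⁴
The largest gradient is in the 57–61 m interval — the pycnocline.

57–61 m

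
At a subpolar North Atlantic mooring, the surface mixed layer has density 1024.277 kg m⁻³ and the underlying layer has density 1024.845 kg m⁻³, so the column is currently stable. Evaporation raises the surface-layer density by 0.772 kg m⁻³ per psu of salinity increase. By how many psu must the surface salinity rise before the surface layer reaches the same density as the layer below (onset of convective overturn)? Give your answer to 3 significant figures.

0.736 psu

Density deficit of the surface layer: 1024.845 − 1024.277 = 0.568 kg m⁻³.
Required change = 0.568 / 0.772 = 0.736 psu.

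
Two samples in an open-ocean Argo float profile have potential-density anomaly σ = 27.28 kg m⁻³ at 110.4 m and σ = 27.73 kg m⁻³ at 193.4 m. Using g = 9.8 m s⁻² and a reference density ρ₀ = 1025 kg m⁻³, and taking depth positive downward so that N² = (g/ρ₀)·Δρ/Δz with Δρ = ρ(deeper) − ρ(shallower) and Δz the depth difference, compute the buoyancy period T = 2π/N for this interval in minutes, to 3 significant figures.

14.5 min

Δρ = 1027.73 − 1027.28 = 0.45 kg m⁻³ over Δz = 193.4 − 110.4 = 83 m.
N² = (9.8/1025) × (0.45/83) = 5.1837 × 10⁻⁵ s⁻².
N = √(5.1837 × 10⁻⁵) = 7.1998 × 10⁻³ rad s⁻¹, so T = 2π/N = 872.69 s = 14.545 min ≈ 14.5 min.
Since Δρ > 0 the layer is stably stratified.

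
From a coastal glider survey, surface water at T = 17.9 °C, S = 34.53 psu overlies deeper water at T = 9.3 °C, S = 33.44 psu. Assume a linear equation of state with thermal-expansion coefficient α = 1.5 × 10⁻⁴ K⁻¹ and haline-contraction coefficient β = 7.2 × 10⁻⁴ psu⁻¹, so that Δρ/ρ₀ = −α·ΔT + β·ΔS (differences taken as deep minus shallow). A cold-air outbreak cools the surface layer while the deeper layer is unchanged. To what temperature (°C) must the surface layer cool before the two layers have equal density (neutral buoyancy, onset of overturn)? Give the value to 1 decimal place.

14.5 °C

Neutral buoyancy requires Δρ = 0, i.e. −α(T_deep − T_surf′) + β(S_deep − S_surf) = 0.
T_surf′ = T_deep − (β/α)·ΔS = 9.3 − (7.2 × 10⁻⁴/1.5 × 10⁻⁴)·(-1.09) = 14.532 °C.
Cooling required: 17.9 − (14.532) = 3.368 °C.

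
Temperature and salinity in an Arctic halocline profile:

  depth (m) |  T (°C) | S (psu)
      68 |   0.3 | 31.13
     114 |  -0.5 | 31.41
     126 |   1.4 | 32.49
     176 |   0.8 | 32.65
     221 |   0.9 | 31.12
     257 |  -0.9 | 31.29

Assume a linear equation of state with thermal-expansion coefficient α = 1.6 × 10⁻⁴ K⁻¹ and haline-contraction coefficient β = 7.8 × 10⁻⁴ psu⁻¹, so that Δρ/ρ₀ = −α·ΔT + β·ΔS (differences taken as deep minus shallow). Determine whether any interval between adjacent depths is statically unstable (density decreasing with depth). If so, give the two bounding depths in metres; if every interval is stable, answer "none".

176–221 m

Evaluate Δρ/ρ₀ = −αΔT + βΔS across each adjacent pair:
  68–114 m: −αΔT+βΔS = −(1.6 × 10⁻⁴)(-0.8)+(7.8 × 10⁻⁴)(+0.28) = 3.5 × 10⁻⁴ → stable
  114–126 m: −αΔT+βΔS = −(1.6 × 10⁻⁴)(+1.9)+(7.8 × 10⁻⁴)(+1.08) = 5.4 × 10⁻⁴ → stable
  126–176 m: −αΔT+βΔS = −(1.6 × 10⁻⁴)(-0.6)+(7.8 × 10⁻⁴)(+0.16) = 2.2 × 10⁻⁴ → stable
  176–221 m: −αΔT+βΔS = −(1.6 × 10⁻⁴)(+0.1)+(7.8 × 10⁻⁴)(-1.53) = -1.2 × 10⁻³ → UNSTABLE
  221–257 m: −αΔT+βΔS = −(1.6 × 10⁻⁴)(-1.8)+(7.8 × 10⁻⁴)(+0.17) = 4.2 × 10⁻⁴ → stable
The 176–221 m interval has Δρ < 0: lighter water underlies denser water.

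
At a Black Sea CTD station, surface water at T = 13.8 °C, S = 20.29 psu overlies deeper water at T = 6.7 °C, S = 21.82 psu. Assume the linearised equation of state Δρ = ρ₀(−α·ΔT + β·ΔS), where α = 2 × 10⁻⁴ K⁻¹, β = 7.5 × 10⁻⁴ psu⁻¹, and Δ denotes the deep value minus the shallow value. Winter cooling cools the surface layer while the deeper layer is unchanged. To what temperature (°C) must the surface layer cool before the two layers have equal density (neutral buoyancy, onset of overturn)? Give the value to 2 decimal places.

0.96 °C

Neutral buoyancy requires Δρ = 0, i.e. −α(T_deep − T_surf′) + β(S_deep − S_surf) = 0.
T_surf′ = T_deep − (β/α)·ΔS = 6.7 − (7.5 × 10⁻⁴/2 × 10⁻⁴)·(+1.53) = 0.9625 °C.
Cooling required: 13.8 − (0.9625) = 12.8375 °C.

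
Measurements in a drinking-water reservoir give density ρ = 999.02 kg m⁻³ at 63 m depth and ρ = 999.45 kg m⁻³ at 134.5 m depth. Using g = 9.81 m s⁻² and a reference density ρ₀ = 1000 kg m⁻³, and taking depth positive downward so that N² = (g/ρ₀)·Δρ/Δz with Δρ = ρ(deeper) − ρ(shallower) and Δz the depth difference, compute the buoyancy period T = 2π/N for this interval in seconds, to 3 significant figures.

Δρ = 999.45 − 999.02 = 0.43 kg m⁻³ over Δz = 134.5 − 63 = 71.5 m.
N² = (9.81/1000) × (0.43/71.5) = 5.8997 × 10⁻⁵ s⁻².
N = √(5.8997 × 10⁻⁵) = 7.6810 × 10⁻³ rad s⁻¹, so T = 2π/N = 818.02 s ≈ 818 s.
A positive N² confirms static stability across the interval.

818 s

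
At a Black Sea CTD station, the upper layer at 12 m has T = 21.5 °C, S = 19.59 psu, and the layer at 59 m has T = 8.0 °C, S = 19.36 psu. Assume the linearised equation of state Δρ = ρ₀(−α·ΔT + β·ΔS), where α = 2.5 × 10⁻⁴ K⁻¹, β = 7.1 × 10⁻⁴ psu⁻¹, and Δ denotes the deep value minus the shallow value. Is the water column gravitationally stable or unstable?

stable

ΔT = 8.0 − 21.5 = -13.5 K and ΔS = 19.36 − 19.59 = -0.23 psu (deep − shallow).
−αΔT = 3.375 × 10⁻³; βΔS = -1.633 × 10⁻⁴; sum Δρ/ρ₀ = 3.2117 × 10⁻³.
Δρ/ρ₀ > 0, so Δρ > 0: deeper water is denser → statically stable.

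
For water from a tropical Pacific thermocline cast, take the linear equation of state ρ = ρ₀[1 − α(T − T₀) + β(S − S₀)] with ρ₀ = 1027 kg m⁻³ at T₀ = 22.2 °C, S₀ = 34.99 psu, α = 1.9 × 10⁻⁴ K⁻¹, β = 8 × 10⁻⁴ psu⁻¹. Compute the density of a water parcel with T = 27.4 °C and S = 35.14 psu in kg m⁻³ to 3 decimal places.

T − T₀ = +5.2 K, S − S₀ = +0.15 psu.
Bracket = 1 − α·(+5.2) + β·(+0.15) = 1 + (-8.68 × 10⁻⁴) = 0.9991320.
ρ = 1027 × 0.9991320 = 1026.109 kg m⁻³.

1026.109 kg m⁻³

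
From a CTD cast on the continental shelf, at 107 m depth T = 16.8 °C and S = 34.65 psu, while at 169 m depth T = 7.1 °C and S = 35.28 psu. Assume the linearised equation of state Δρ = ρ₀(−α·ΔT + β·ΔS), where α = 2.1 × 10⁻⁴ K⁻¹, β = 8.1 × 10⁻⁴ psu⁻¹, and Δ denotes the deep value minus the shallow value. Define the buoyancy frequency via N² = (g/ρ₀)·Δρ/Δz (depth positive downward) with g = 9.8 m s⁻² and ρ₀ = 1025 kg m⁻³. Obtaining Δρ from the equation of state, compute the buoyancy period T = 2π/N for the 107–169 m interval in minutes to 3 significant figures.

ΔT = -9.7 K, ΔS = +0.63 psu (deep − shallow).
Δρ/ρ₀ = −αΔT + βΔS = 2.037 × 10⁻³ + 5.103 × 10⁻⁴ = 2.5473 × 10⁻³, so Δρ ≈ 2.611 kg m⁻³.
N² = (g/ρ₀)·Δρ/Δz = g·(Δρ/ρ₀)/Δz = 9.8 × 2.5473 × 10⁻³ / 62 = 4.0264 × 10⁻⁴ s⁻².
N = √(4.0264 × 10⁻⁴) = 0.020066 rad s⁻¹ → T = 2π/N = 313.13 s = 5.2188 min ≈ 5.22 min.

5.22 min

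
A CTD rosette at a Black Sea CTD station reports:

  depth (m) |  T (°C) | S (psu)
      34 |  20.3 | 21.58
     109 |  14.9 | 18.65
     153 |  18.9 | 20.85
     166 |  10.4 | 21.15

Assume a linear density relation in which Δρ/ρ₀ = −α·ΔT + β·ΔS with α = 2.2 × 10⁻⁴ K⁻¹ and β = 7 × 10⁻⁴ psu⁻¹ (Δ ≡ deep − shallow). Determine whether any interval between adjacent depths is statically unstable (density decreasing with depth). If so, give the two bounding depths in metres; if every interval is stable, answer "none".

34–109 m

Evaluate Δρ/ρ₀ = −αΔT + βΔS across each adjacent pair:
  34–109 m: −αΔT+βΔS = −(2.2 × 10⁻⁴)(-5.4)+(7 × 10⁻⁴)(-2.93) = -8.6 × 10⁻⁴ → UNSTABLE
  109–153 m: −αΔT+βΔS = −(2.2 × 10⁻⁴)(+4.0)+(7 × 10⁻⁴)(+2.20) = 6.6 × 10⁻⁴ → stable
  153–166 m: −αΔT+βΔS = −(2.2 × 10⁻⁴)(-8.5)+(7 × 10⁻⁴)(+0.30) = 2.1 × 10⁻³ → stable
The 34–109 m interval has Δρ < 0: lighter water underlies denser water.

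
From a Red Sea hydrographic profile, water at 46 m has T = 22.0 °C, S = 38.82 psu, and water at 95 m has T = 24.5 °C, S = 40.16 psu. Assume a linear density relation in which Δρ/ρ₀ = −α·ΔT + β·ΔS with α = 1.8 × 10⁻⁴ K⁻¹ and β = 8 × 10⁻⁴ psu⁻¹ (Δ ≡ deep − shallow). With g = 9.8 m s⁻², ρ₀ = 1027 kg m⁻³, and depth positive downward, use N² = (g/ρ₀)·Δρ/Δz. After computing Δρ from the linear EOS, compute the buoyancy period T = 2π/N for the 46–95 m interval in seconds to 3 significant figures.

563 s

ΔT = +2.5 K, ΔS = +1.34 psu (deep − shallow).
Δρ/ρ₀ = −αΔT + βΔS = -4.50 × 10⁻⁴ + 1.072 × 10⁻³ = 6.22 × 10⁻⁴, so Δρ ≈ 0.6388 kg m⁻³.
N² = (g/ρ₀)·Δρ/Δz = g·(Δρ/ρ₀)/Δz = 9.8 × 6.22 × 10⁻⁴ / 49 = 1.2440 × 10⁻⁴ s⁻².
N = √(1.2440 × 10⁻⁴) = 0.011153 rad s⁻¹ → T = 2π/N = 563.36 s ≈ 563 s.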